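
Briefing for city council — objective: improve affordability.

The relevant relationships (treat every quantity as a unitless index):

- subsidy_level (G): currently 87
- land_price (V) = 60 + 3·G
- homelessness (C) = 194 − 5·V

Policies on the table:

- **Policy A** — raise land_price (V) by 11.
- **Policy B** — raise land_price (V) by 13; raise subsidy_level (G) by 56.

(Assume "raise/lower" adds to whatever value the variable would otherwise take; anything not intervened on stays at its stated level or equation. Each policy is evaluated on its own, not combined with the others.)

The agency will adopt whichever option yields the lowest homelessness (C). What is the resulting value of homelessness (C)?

-2316

Policy A (V + 11):
  G = 87
  V = 60 + 3·87 (+11 from intervention) = 332
  C = 194 − 5·332 = -1466
Policy B (V + 13, G + 56):
  G = 87 + 56 = 143
  V = 60 + 3·143 (+13 from intervention) = 502
  C = 194 − 5·502 = -2316
Comparing — Policy A: C=-1466, Policy B: C=-2316. Lowest is -2316 (Policy B).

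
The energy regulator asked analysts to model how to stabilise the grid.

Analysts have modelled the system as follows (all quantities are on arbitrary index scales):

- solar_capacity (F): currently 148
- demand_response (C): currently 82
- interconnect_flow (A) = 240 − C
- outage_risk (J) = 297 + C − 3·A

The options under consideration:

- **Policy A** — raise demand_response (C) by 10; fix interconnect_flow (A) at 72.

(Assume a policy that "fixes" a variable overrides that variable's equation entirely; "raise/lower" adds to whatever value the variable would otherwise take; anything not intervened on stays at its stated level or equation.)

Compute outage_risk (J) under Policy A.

Policy A (C + 10, A := 72):
  C = 82 + 10 = 92
  A = 72
  J = 297 + 92 − 3·72 = 173

173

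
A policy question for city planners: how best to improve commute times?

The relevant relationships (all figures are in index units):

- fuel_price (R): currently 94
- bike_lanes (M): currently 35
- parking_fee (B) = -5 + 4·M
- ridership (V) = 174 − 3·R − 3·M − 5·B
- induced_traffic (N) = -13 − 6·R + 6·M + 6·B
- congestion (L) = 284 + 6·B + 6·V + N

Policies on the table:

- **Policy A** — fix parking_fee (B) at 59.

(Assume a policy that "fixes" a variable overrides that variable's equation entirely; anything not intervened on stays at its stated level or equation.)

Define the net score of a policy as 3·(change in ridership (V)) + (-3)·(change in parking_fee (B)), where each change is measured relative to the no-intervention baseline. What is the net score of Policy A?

Baseline:
  R = 94
  M = 35
  B = -5 + 4·35 = 135
  V = 174 − 3·94 − 3·35 − 5·135 = -888
Policy A (B := 59):
  R = 94
  M = 35
  B = 59
  V = 174 − 3·94 − 3·35 − 5·59 = -508
ΔV = -508 − (-888) = 380; ΔB = 59 − 135 = -76
Score = 3·380 + (-3)·(-76) = 1368

1368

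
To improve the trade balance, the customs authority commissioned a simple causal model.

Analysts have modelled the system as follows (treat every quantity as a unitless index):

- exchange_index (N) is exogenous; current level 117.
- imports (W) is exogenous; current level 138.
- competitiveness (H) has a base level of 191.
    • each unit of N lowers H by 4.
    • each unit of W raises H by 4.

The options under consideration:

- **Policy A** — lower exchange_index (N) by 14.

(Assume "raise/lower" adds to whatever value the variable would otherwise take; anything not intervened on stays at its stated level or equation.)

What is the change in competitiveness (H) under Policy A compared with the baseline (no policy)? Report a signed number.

Baseline:
  N = 117
  W = 138
  H = 191 − 4·117 + 4·138 = 275
Policy A (N − 14):
  N = 117 − 14 = 103
  W = 138
  H = 191 − 4·103 + 4·138 = 331
Change in H: 331 − 275 = 56

56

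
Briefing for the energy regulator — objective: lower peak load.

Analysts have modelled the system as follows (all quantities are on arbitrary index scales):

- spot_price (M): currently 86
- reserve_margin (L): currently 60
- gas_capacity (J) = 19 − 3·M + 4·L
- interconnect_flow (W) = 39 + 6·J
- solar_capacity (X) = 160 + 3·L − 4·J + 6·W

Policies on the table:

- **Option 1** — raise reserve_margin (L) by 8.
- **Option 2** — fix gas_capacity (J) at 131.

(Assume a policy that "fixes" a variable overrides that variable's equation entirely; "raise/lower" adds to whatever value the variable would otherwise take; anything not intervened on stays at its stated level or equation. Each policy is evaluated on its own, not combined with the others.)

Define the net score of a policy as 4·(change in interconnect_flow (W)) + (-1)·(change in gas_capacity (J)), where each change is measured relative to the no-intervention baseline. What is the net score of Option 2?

Baseline:
  M = 86
  L = 60
  J = 19 − 3·86 + 4·60 = 1
  W = 39 + 6·1 = 45
Option 2 (J := 131):
  M = 86
  L = 60
  J = 131
  W = 39 + 6·131 = 825
ΔW = 825 − 45 = 780; ΔJ = 131 − 1 = 130
Score = 4·780 + (-1)·130 = 2990

2990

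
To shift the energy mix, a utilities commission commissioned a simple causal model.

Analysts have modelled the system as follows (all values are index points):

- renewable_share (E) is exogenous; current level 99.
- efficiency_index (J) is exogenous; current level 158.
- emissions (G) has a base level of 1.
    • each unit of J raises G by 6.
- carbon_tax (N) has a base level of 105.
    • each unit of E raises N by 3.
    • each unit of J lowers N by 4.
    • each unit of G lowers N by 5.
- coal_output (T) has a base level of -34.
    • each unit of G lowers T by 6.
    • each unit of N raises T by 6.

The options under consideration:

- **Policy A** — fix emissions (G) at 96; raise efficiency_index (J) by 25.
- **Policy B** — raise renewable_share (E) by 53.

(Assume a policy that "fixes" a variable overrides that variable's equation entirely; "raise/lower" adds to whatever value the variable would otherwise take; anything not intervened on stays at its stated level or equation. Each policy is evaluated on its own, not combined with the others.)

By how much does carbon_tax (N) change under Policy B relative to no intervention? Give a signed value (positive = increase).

Baseline:
  E = 99
  J = 158
  G = 1 + 6·158 = 949
  N = 105 + 3·99 − 4·158 − 5·949 = -4975
Policy B (E + 53):
  E = 99 + 53 = 152
  J = 158
  G = 1 + 6·158 = 949
  N = 105 + 3·152 − 4·158 − 5·949 = -4816
Change in N: -4816 − (-4975) = 159

159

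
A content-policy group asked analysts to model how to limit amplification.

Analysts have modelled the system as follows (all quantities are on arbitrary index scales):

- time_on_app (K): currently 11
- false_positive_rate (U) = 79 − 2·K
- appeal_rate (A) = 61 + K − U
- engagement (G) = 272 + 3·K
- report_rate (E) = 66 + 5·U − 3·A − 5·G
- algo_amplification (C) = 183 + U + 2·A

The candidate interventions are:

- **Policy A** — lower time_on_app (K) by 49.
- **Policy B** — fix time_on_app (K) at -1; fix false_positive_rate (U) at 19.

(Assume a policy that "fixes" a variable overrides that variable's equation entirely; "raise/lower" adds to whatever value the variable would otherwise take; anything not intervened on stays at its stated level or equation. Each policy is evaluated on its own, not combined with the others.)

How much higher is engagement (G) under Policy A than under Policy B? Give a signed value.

-111

Policy A (K − 49):
  K = 11 − 49 = -38
  G = 272 + 3·(-38) = 158
Policy B (K := -1, U := 19):
  K = -1
  G = 272 + 3·(-1) = 269
G: 158 − 269 = -111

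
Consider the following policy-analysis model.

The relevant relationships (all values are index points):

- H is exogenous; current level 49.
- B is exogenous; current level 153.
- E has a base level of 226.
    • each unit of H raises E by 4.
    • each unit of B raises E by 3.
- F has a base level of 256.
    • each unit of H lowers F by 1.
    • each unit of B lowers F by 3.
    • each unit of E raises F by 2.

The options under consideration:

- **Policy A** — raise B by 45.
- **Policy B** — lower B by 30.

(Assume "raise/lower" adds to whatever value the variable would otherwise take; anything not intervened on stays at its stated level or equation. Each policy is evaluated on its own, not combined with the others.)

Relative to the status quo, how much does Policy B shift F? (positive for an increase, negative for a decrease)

Baseline:
  H = 49
  B = 153
  E = 226 + 4·49 + 3·153 = 881
  F = 256 − 49 − 3·153 + 2·881 = 1510
Policy B (B − 30):
  H = 49
  B = 153 − 30 = 123
  E = 226 + 4·49 + 3·123 = 791
  F = 256 − 49 − 3·123 + 2·791 = 1420
Change in F: 1420 − 1510 = -90

-90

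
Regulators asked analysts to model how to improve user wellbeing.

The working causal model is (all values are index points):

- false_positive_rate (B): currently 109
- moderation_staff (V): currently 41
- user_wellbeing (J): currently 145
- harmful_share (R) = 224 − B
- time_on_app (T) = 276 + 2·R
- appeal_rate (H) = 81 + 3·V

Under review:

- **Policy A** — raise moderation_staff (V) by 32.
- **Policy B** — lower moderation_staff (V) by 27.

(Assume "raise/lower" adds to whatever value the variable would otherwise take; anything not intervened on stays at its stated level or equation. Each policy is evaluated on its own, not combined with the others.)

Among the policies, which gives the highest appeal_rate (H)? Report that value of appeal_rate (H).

300

Policy A (V + 32):
  V = 41 + 32 = 73
  H = 81 + 3·73 = 300
Policy B (V − 27):
  V = 41 − 27 = 14
  H = 81 + 3·14 = 123
Comparing — Policy A: H=300, Policy B: H=123. Highest is 300 (Policy A).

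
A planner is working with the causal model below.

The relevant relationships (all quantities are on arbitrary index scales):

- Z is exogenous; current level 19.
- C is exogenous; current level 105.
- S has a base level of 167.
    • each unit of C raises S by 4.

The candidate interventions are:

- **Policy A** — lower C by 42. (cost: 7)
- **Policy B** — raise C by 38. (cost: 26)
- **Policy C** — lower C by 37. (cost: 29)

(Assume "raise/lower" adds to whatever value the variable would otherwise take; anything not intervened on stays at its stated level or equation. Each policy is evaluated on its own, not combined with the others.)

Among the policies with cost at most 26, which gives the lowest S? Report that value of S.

Policy A (C − 42):
  C = 105 − 42 = 63
  S = 167 + 4·63 = 419
Policy B (C + 38):
  C = 105 + 38 = 143
  S = 167 + 4·143 = 739
Comparing — Policy A: S=419, Policy B: S=739. Lowest is 419 (Policy A).

419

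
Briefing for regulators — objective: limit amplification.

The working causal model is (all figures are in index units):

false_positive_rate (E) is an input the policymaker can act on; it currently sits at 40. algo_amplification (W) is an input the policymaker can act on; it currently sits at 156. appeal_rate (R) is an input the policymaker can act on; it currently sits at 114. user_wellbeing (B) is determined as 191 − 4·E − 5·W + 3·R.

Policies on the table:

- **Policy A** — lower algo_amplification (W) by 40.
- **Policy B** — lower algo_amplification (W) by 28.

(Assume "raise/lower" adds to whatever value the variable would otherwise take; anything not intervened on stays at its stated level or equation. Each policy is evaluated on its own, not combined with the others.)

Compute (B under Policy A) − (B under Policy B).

Policy A (W − 40):
  E = 40
  W = 156 − 40 = 116
  R = 114
  B = 191 − 4·40 − 5·116 + 3·114 = -207
Policy B (W − 28):
  E = 40
  W = 156 − 28 = 128
  R = 114
  B = 191 − 4·40 − 5·128 + 3·114 = -267
B: -207 − (-267) = 60

60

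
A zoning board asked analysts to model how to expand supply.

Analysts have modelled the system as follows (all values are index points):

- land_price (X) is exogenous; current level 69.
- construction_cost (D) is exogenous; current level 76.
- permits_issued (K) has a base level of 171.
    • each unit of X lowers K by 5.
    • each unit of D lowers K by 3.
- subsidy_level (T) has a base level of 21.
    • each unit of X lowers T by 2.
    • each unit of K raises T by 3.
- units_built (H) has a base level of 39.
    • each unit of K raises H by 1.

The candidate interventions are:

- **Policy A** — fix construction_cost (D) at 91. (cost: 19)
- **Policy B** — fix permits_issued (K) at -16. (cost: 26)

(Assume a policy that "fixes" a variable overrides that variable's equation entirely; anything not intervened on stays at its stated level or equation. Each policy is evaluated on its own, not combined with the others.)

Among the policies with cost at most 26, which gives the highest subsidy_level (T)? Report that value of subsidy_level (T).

Policy A (D := 91):
  X = 69
  D = 91
  K = 171 − 5·69 − 3·91 = -447
  T = 21 − 2·69 + 3·(-447) = -1458
Policy B (K := -16):
  X = 69
  D = 76
  K = -16
  T = 21 − 2·69 + 3·(-16) = -165
Comparing — Policy A: T=-1458, Policy B: T=-165. Highest is -165 (Policy B).

-165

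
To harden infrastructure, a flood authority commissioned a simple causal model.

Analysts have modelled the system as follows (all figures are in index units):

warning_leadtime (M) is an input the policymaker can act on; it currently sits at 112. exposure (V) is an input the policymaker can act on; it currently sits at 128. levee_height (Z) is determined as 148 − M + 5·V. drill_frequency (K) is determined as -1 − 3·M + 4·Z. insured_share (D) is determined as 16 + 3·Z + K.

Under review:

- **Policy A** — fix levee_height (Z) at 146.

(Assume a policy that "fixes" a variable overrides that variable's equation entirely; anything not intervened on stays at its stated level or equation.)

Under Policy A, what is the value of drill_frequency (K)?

247

Policy A (Z := 146):
  M = 112
  V = 128
  Z = 146
  K = -1 − 3·112 + 4·146 = 247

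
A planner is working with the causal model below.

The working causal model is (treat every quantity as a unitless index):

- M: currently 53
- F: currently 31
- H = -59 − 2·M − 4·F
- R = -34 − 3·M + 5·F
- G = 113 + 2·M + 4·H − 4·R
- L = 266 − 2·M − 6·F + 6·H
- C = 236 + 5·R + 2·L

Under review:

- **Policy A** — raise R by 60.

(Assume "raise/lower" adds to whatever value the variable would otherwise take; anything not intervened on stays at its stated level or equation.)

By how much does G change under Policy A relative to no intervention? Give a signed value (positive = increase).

Baseline:
  M = 53
  F = 31
  H = -59 − 2·53 − 4·31 = -289
  R = -34 − 3·53 + 5·31 = -38
  G = 113 + 2·53 + 4·(-289) − 4·(-38) = -785
Policy A (R + 60):
  M = 53
  F = 31
  H = -59 − 2·53 − 4·31 = -289
  R = -34 − 3·53 + 5·31 (+60 from intervention) = 22
  G = 113 + 2·53 + 4·(-289) − 4·22 = -1025
Change in G: -1025 − (-785) = -240

-240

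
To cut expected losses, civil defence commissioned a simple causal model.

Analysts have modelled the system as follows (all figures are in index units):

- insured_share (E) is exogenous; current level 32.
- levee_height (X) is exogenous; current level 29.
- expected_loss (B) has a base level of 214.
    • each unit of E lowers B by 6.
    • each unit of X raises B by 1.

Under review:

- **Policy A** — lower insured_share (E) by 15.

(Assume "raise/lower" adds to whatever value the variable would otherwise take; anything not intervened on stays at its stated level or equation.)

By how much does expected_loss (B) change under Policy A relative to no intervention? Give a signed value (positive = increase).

90

Baseline:
  E = 32
  X = 29
  B = 214 − 6·32 + 29 = 51
Policy A (E − 15):
  E = 32 − 15 = 17
  X = 29
  B = 214 − 6·17 + 29 = 141
Change in B: 141 − 51 = 90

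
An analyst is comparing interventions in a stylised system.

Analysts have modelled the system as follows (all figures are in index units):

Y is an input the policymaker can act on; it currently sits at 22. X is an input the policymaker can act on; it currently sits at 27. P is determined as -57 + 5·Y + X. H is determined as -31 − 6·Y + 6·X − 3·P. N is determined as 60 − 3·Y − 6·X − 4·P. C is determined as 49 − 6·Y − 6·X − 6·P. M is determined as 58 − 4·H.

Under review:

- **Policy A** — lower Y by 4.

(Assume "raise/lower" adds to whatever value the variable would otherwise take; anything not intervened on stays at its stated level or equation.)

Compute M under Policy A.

Policy A (Y − 4):
  Y = 22 − 4 = 18
  X = 27
  P = -57 + 5·18 + 27 = 60
  H = -31 − 6·18 + 6·27 − 3·60 = -157
  M = 58 − 4·(-157) = 686

686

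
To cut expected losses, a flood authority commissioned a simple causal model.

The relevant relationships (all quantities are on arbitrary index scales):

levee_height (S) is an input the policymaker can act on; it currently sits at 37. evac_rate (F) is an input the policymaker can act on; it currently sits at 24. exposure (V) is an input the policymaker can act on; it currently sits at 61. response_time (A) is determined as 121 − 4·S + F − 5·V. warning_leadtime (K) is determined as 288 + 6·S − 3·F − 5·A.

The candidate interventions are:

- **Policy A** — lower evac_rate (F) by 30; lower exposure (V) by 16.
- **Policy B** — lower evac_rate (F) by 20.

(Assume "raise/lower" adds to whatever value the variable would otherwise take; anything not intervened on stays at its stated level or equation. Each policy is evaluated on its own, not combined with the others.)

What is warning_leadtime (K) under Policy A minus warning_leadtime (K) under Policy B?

-320

Policy A (F − 30, V − 16):
  S = 37
  F = 24 − 30 = -6
  V = 61 − 16 = 45
  A = 121 − 4·37 + (-6) − 5·45 = -258
  K = 288 + 6·37 − 3·(-6) − 5·(-258) = 1818
Policy B (F − 20):
  S = 37
  F = 24 − 20 = 4
  V = 61
  A = 121 − 4·37 + 4 − 5·61 = -328
  K = 288 + 6·37 − 3·4 − 5·(-328) = 2138
K: 1818 − 2138 = -320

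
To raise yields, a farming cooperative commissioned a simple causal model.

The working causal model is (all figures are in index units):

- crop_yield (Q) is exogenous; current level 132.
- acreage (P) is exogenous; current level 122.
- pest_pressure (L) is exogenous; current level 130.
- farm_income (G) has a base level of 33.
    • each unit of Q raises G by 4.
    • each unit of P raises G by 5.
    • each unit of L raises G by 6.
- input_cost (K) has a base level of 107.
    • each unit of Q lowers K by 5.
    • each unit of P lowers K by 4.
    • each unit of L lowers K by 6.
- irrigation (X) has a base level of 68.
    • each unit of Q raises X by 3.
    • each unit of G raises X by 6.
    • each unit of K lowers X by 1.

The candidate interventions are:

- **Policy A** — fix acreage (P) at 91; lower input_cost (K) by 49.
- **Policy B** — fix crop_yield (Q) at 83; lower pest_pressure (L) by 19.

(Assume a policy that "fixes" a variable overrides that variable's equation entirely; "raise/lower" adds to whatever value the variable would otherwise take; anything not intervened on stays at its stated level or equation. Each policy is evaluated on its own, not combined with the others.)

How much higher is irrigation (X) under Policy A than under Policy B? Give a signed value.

Policy A (P := 91, K − 49):
  Q = 132
  P = 91
  L = 130
  G = 33 + 4·132 + 5·91 + 6·130 = 1796
  K = 107 − 5·132 − 4·91 − 6·130 (−49 from intervention) = -1746
  X = 68 + 3·132 + 6·1796 − (-1746) = 12986
Policy B (Q := 83, L − 19):
  Q = 83
  P = 122
  L = 130 − 19 = 111
  G = 33 + 4·83 + 5·122 + 6·111 = 1641
  K = 107 − 5·83 − 4·122 − 6·111 = -1462
  X = 68 + 3·83 + 6·1641 − (-1462) = 11625
X: 12986 − 11625 = 1361

1361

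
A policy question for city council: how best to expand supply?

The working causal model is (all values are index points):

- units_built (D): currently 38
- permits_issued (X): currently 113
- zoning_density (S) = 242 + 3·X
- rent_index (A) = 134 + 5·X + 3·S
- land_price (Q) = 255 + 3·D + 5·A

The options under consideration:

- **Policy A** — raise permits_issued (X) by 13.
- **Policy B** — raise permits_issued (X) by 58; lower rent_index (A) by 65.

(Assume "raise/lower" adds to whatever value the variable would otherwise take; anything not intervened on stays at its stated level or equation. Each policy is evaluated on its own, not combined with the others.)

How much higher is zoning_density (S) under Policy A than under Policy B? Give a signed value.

Policy A (X + 13):
  X = 113 + 13 = 126
  S = 242 + 3·126 = 620
Policy B (X + 58, A − 65):
  X = 113 + 58 = 171
  S = 242 + 3·171 = 755
S: 620 − 755 = -135

-135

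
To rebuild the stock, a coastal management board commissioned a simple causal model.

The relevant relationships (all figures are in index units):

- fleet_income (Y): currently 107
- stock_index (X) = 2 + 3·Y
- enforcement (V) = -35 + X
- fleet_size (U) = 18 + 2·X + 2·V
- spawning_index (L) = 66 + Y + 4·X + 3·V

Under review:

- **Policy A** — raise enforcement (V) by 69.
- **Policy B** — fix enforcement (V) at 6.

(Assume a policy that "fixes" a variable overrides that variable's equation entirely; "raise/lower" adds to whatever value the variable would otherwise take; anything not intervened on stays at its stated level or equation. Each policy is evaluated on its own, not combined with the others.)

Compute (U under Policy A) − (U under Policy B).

Policy A (V + 69):
  Y = 107
  X = 2 + 3·107 = 323
  V = -35 + 323 (+69 from intervention) = 357
  U = 18 + 2·323 + 2·357 = 1378
Policy B (V := 6):
  Y = 107
  X = 2 + 3·107 = 323
  V = 6
  U = 18 + 2·323 + 2·6 = 676
U: 1378 − 676 = 702

702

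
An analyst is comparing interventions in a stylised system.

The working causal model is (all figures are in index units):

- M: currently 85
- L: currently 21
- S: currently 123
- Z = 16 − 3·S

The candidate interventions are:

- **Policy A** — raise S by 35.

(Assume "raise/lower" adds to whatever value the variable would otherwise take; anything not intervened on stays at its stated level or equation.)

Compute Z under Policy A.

Policy A (S + 35):
  S = 123 + 35 = 158
  Z = 16 − 3·158 = -458

-458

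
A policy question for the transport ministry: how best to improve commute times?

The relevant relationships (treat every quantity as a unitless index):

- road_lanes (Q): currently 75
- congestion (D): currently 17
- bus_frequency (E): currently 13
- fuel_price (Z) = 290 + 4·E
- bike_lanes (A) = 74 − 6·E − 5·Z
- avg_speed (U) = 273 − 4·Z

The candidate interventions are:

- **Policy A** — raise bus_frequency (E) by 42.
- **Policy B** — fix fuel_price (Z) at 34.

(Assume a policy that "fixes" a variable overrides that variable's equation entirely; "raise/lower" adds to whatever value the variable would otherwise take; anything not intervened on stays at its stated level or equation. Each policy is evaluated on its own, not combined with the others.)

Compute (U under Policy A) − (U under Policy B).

Policy A (E + 42):
  E = 13 + 42 = 55
  Z = 290 + 4·55 = 510
  U = 273 − 4·510 = -1767
Policy B (Z := 34):
  E = 13
  Z = 34
  U = 273 − 4·34 = 137
U: -1767 − 137 = -1904

-1904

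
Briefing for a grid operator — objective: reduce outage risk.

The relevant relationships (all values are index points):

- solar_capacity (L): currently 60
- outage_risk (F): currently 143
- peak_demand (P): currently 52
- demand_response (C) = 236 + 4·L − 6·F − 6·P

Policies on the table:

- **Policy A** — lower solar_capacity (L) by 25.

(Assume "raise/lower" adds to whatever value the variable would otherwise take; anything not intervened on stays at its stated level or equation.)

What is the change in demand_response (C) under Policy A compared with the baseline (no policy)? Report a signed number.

-100

Baseline:
  L = 60
  F = 143
  P = 52
  C = 236 + 4·60 − 6·143 − 6·52 = -694
Policy A (L − 25):
  L = 60 − 25 = 35
  F = 143
  P = 52
  C = 236 + 4·35 − 6·143 − 6·52 = -794
Change in C: -794 − (-694) = -100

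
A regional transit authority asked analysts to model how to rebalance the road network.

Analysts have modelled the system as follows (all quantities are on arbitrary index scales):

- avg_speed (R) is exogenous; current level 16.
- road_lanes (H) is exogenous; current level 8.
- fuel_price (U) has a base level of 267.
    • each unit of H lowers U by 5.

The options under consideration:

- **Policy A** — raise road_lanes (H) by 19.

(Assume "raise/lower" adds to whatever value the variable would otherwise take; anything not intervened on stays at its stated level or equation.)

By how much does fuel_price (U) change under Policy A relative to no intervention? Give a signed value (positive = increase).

-95

Baseline:
  H = 8
  U = 267 − 5·8 = 227
Policy A (H + 19):
  H = 8 + 19 = 27
  U = 267 − 5·27 = 132
Change in U: 132 − 227 = -95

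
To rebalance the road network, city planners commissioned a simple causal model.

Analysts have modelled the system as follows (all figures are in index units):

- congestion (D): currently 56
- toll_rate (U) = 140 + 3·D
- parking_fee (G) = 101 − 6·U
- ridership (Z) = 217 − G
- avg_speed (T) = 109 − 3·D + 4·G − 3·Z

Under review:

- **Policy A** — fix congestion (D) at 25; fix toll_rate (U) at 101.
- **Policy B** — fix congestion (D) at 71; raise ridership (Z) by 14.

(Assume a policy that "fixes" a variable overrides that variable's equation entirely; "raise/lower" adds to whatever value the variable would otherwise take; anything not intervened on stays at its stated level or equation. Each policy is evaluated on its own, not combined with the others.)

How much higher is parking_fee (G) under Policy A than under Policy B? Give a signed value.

1512

Policy A (D := 25, U := 101):
  D = 25
  U = 101
  G = 101 − 6·101 = -505
Policy B (D := 71, Z + 14):
  D = 71
  U = 140 + 3·71 = 353
  G = 101 − 6·353 = -2017
G: -505 − (-2017) = 1512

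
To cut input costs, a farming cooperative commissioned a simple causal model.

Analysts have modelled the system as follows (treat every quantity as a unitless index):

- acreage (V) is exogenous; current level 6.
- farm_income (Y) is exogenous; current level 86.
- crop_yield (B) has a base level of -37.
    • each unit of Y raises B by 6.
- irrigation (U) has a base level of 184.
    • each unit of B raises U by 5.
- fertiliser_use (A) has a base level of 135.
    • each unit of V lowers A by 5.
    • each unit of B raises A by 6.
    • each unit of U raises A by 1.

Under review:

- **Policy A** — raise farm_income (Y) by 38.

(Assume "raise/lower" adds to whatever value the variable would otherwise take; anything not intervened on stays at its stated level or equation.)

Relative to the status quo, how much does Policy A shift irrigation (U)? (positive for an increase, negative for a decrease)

1140

Baseline:
  Y = 86
  B = -37 + 6·86 = 479
  U = 184 + 5·479 = 2579
Policy A (Y + 38):
  Y = 86 + 38 = 124
  B = -37 + 6·124 = 707
  U = 184 + 5·707 = 3719
Change in U: 3719 − 2579 = 1140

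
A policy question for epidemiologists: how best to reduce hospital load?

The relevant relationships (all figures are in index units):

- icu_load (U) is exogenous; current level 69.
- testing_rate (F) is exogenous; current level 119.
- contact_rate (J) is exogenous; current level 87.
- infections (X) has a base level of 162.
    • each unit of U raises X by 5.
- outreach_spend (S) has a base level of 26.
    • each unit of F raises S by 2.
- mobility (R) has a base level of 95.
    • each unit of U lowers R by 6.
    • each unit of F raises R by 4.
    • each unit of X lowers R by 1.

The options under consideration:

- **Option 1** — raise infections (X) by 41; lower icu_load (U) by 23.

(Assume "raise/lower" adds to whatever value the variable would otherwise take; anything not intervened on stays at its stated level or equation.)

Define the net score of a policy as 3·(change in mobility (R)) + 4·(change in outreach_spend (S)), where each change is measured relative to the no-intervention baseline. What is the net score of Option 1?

636

Baseline:
  U = 69
  F = 119
  X = 162 + 5·69 = 507
  S = 26 + 2·119 = 264
  R = 95 − 6·69 + 4·119 − 507 = -350
Option 1 (X + 41, U − 23):
  U = 69 − 23 = 46
  F = 119
  X = 162 + 5·46 (+41 from intervention) = 433
  S = 26 + 2·119 = 264
  R = 95 − 6·46 + 4·119 − 433 = -138
ΔR = -138 − (-350) = 212; ΔS = 264 − 264 = 0
Score = 3·212 + 4·0 = 636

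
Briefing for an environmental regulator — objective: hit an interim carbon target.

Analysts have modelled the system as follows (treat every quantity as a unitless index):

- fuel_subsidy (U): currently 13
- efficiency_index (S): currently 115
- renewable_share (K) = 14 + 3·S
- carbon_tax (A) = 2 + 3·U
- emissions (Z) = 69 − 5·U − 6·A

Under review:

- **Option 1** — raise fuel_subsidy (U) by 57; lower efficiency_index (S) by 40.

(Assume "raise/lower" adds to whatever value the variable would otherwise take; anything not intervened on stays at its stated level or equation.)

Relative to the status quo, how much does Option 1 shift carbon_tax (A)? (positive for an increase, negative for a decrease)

171

Baseline:
  U = 13
  A = 2 + 3·13 = 41
Option 1 (U + 57, S − 40):
  U = 13 + 57 = 70
  A = 2 + 3·70 = 212
Change in A: 212 − 41 = 171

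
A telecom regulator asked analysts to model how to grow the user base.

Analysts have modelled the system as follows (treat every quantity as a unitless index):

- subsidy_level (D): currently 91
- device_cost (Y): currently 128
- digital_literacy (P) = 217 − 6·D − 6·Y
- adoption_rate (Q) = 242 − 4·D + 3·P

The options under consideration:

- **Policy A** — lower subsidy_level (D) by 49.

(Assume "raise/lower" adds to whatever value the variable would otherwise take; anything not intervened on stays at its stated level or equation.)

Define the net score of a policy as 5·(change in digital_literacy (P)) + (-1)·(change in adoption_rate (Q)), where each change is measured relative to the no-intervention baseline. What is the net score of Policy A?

Baseline:
  D = 91
  Y = 128
  P = 217 − 6·91 − 6·128 = -1097
  Q = 242 − 4·91 + 3·(-1097) = -3413
Policy A (D − 49):
  D = 91 − 49 = 42
  Y = 128
  P = 217 − 6·42 − 6·128 = -803
  Q = 242 − 4·42 + 3·(-803) = -2335
ΔP = -803 − (-1097) = 294; ΔQ = -2335 − (-3413) = 1078
Score = 5·294 + (-1)·1078 = 392

392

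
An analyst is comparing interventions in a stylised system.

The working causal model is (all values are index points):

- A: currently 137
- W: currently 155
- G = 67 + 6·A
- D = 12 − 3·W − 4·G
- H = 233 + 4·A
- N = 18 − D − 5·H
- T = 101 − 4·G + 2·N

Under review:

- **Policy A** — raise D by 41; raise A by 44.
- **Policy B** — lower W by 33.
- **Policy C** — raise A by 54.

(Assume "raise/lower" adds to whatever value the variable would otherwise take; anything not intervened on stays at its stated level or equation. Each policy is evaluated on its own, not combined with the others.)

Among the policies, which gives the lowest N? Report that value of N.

23

Policy A (D + 41, A + 44):
  A = 137 + 44 = 181
  W = 155
  G = 67 + 6·181 = 1153
  D = 12 − 3·155 − 4·1153 (+41 from intervention) = -5024
  H = 233 + 4·181 = 957
  N = 18 − (-5024) − 5·957 = 257
Policy B (W − 33):
  A = 137
  W = 155 − 33 = 122
  G = 67 + 6·137 = 889
  D = 12 − 3·122 − 4·889 = -3910
  H = 233 + 4·137 = 781
  N = 18 − (-3910) − 5·781 = 23
Policy C (A + 54):
  A = 137 + 54 = 191
  W = 155
  G = 67 + 6·191 = 1213
  D = 12 − 3·155 − 4·1213 = -5305
  H = 233 + 4·191 = 997
  N = 18 − (-5305) − 5·997 = 338
Comparing — Policy A: N=257, Policy B: N=23, Policy C: N=338. Lowest is 23 (Policy B).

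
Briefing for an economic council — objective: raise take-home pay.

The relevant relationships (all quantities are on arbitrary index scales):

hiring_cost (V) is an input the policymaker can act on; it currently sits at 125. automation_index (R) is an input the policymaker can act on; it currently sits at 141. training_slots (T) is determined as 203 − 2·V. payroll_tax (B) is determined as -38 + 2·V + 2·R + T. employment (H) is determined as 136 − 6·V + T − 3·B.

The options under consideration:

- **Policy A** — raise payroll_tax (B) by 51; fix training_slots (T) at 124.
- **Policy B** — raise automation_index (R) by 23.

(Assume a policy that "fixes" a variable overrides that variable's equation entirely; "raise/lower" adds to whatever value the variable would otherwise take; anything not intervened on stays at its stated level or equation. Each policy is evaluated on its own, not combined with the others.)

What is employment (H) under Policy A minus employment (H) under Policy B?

Policy A (B + 51, T := 124):
  V = 125
  R = 141
  T = 124
  B = -38 + 2·125 + 2·141 + 124 (+51 from intervention) = 669
  H = 136 − 6·125 + 124 − 3·669 = -2497
Policy B (R + 23):
  V = 125
  R = 141 + 23 = 164
  T = 203 − 2·125 = -47
  B = -38 + 2·125 + 2·164 + (-47) = 493
  H = 136 − 6·125 + (-47) − 3·493 = -2140
H: -2497 − (-2140) = -357

-357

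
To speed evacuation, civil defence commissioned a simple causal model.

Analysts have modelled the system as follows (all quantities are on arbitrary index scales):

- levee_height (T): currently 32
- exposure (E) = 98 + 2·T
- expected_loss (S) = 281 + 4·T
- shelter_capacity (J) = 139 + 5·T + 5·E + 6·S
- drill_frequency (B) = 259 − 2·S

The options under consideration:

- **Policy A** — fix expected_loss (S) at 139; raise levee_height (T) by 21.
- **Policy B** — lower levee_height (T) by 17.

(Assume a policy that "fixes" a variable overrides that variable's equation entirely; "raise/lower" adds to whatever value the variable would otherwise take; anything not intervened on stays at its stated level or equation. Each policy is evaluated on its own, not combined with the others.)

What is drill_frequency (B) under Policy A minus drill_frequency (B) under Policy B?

404

Policy A (S := 139, T + 21):
  T = 32 + 21 = 53
  S = 139
  B = 259 − 2·139 = -19
Policy B (T − 17):
  T = 32 − 17 = 15
  S = 281 + 4·15 = 341
  B = 259 − 2·341 = -423
B: -19 − (-423) = 404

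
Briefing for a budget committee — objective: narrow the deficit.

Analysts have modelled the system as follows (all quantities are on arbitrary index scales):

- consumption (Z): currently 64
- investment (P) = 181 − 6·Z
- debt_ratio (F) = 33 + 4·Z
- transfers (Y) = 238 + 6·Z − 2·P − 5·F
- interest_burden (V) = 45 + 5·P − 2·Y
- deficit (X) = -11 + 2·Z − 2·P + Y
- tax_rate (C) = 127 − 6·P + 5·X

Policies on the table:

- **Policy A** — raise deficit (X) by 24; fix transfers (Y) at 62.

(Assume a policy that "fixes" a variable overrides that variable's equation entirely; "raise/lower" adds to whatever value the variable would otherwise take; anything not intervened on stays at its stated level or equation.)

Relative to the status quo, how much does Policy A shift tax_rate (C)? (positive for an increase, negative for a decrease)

Baseline:
  Z = 64
  P = 181 − 6·64 = -203
  F = 33 + 4·64 = 289
  Y = 238 + 6·64 − 2·(-203) − 5·289 = -417
  X = -11 + 2·64 − 2·(-203) + (-417) = 106
  C = 127 − 6·(-203) + 5·106 = 1875
Policy A (X + 24, Y := 62):
  Z = 64
  P = 181 − 6·64 = -203
  F = 33 + 4·64 = 289
  Y = 62
  X = -11 + 2·64 − 2·(-203) + 62 (+24 from intervention) = 609
  C = 127 − 6·(-203) + 5·609 = 4390
Change in C: 4390 − 1875 = 2515

2515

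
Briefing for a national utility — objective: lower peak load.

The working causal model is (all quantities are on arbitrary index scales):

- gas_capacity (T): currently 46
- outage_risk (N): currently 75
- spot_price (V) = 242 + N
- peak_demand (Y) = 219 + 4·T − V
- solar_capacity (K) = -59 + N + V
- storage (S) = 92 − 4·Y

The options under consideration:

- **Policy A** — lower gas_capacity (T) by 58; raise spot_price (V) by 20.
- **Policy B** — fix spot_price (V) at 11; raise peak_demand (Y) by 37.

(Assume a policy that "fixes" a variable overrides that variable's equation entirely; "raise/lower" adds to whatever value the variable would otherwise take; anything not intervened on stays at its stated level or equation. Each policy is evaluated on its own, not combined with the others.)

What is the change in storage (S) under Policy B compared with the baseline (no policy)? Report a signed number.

Baseline:
  T = 46
  N = 75
  V = 242 + 75 = 317
  Y = 219 + 4·46 − 317 = 86
  S = 92 − 4·86 = -252
Policy B (V := 11, Y + 37):
  T = 46
  N = 75
  V = 11
  Y = 219 + 4·46 − 11 (+37 from intervention) = 429
  S = 92 − 4·429 = -1624
Change in S: -1624 − (-252) = -1372

-1372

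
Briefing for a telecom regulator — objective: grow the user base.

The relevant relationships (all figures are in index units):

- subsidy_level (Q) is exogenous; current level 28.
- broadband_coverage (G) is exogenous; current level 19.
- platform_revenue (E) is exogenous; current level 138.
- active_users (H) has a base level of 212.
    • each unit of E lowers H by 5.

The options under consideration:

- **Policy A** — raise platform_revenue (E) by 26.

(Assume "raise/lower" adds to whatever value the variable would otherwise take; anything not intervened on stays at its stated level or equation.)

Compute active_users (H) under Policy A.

-608

Policy A (E + 26):
  E = 138 + 26 = 164
  H = 212 − 5·164 = -608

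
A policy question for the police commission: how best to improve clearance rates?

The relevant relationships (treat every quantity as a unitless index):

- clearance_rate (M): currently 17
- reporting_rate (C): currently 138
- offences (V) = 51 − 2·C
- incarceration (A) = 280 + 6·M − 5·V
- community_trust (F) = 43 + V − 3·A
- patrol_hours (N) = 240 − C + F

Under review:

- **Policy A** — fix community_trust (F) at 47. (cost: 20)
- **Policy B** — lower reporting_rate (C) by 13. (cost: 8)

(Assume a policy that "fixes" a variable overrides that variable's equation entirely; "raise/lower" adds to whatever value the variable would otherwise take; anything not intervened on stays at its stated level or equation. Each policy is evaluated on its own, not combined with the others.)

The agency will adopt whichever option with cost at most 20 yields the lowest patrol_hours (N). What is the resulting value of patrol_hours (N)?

-4172

Policy A (F := 47):
  M = 17
  C = 138
  V = 51 − 2·138 = -225
  A = 280 + 6·17 − 5·(-225) = 1507
  F = 47
  N = 240 − 138 + 47 = 149
Policy B (C − 13):
  M = 17
  C = 138 − 13 = 125
  V = 51 − 2·125 = -199
  A = 280 + 6·17 − 5·(-199) = 1377
  F = 43 + (-199) − 3·1377 = -4287
  N = 240 − 125 + (-4287) = -4172
Comparing — Policy A: N=149, Policy B: N=-4172. Lowest is -4172 (Policy B).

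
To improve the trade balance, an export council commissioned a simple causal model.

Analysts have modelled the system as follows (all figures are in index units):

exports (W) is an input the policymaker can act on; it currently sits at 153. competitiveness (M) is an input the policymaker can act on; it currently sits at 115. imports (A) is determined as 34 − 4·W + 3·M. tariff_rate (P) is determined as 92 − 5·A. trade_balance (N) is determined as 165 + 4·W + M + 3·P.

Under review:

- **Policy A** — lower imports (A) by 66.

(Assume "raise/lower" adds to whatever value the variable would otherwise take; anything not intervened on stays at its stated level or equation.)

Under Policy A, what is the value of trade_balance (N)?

Policy A (A − 66):
  W = 153
  M = 115
  A = 34 − 4·153 + 3·115 (−66 from intervention) = -299
  P = 92 − 5·(-299) = 1587
  N = 165 + 4·153 + 115 + 3·1587 = 5653

5653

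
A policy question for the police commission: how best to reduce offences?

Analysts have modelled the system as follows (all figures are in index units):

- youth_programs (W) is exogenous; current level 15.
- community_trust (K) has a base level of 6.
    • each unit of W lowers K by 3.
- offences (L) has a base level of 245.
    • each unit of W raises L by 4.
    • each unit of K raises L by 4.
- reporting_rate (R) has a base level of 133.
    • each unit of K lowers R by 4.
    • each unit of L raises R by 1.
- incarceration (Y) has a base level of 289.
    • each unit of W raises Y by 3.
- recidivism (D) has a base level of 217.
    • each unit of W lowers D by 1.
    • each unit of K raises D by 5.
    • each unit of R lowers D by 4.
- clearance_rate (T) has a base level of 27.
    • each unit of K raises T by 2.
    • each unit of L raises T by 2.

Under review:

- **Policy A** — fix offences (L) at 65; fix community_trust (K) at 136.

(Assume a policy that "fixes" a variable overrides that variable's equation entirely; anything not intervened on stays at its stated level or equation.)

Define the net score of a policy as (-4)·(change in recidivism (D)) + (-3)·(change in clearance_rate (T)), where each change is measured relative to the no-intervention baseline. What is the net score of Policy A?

-16590

Baseline:
  W = 15
  K = 6 − 3·15 = -39
  L = 245 + 4·15 + 4·(-39) = 149
  R = 133 − 4·(-39) + 149 = 438
  D = 217 − 15 + 5·(-39) − 4·438 = -1745
  T = 27 + 2·(-39) + 2·149 = 247
Policy A (L := 65, K := 136):
  W = 15
  K = 136
  L = 65
  R = 133 − 4·136 + 65 = -346
  D = 217 − 15 + 5·136 − 4·(-346) = 2266
  T = 27 + 2·136 + 2·65 = 429
ΔD = 2266 − (-1745) = 4011; ΔT = 429 − 247 = 182
Score = (-4)·4011 + (-3)·182 = -16590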